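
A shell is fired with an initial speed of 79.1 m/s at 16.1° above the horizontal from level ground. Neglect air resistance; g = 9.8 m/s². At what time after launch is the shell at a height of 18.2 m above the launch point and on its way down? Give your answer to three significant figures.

v_y0 = 79.1 sin 16.1° = 21.94 m/s.
Set y = v_y0 t − ½ g t² = 18.2: 4.900 t² − 21.94 t + 18.2 = 0.
t = [21.94 ± √(481.4 − 356.7)] / 9.8 = (21.94 ± 11.17) / 9.8, giving t = 1.10 s or t = 3.38 s.
On the way down corresponds to the larger root: t = 3.38 s.

3.38 s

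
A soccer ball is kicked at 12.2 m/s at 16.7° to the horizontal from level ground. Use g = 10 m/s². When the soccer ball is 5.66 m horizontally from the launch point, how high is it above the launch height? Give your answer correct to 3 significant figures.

v_x = 12.2 cos 16.7° = 11.69 m/s, v_y0 = 12.2 sin 16.7° = 3.506 m/s.
Time to reach x = 5.66 m: t = x / v_x = 5.66 / 11.69 = 0.4842 s.
y = v_y0 t − ½ g t² = 3.506×0.4842 − 5.000×0.4842² = 0.525 m.

0.525 m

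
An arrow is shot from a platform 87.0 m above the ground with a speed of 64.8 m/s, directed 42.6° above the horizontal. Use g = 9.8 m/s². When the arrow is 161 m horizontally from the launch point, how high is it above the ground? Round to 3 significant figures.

v_x = 64.8 cos 42.6° = 47.70 m/s, v_y0 = 64.8 sin 42.6° = 43.86 m/s.
Time to reach x = 161 m: t = x / v_x = 161 / 47.70 = 3.375 s.
y = 87.0 + v_y0 t − ½ g t² = 87.0 + 43.86×3.375 − 4.900×3.375² = 179 m.

179 m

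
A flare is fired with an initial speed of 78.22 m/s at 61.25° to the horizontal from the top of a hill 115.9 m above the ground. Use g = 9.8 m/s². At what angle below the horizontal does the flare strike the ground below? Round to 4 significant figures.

v_x = 78.22 cos 61.25° = 37.623 m/s.
At impact |v_y| = √(v_y0² + 2 g h) = √(68.578² + 2×9.8×115.9) = 83.514 m/s.
Angle below horizontal = arctan(|v_y| / v_x) = arctan(83.514 / 37.623) = 65.75°.

65.75°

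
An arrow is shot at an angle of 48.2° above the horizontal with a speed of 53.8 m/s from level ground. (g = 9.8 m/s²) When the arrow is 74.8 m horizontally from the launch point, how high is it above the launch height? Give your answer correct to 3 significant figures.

v_x = 53.8 cos 48.2° = 35.86 m/s, v_y0 = 53.8 sin 48.2° = 40.11 m/s.
Time to reach x = 74.8 m: t = x / v_x = 74.8 / 35.86 = 2.086 s.
y = v_y0 t − ½ g t² = 40.11×2.086 − 4.900×2.086² = 62.3 m.

62.3 m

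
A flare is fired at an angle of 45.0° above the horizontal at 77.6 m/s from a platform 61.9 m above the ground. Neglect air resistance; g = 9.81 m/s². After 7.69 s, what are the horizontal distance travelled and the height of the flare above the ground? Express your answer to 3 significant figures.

v_x = 77.6 cos 45.0° = 54.87 m/s; v_y0 = 77.6 sin 45.0° = 54.87 m/s.
x = v_x t = 54.87 × 7.69 = 422 m.
y = 61.9 + v_y0 t − ½ g t² = 194 m.

x = 422 m, y = 194 m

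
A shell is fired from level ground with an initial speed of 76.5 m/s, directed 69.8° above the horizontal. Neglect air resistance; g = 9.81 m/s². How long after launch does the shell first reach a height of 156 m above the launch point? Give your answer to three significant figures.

v_y0 = 76.5 sin 69.8° = 71.79 m/s.
Set y = v_y0 t − ½ g t² = 156: 4.905 t² − 71.79 t + 156 = 0.
t = [71.79 ± √(5154 − 3061)] / 9.81 = (71.79 ± 45.75) / 9.81, giving t = 2.65 s or t = 12.0 s.
The shell is on the way up at the first time, so t = 2.65 s.

2.65 s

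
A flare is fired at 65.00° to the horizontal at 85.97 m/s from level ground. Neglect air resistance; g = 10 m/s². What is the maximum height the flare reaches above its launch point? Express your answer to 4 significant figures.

Vertical component of launch velocity: v_y = 85.97 sin 65.00° = 77.915 m/s.
At the highest point the vertical velocity is zero, so v_y² = 2 g h_max.
h_max = (77.915)² / (2 × 10) = 6070.7 / 20.00 = 303.5 m.

303.5 m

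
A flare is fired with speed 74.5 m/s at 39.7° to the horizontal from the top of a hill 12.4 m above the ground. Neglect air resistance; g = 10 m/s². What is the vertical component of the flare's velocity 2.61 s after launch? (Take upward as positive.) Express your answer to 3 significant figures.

Initial vertical component: v_y0 = 74.5 sin 39.7° = 47.59 m/s.
v_y(t) = v_y0 − g t = 47.59 − 10 × 2.61 = 21.5 m/s.

21.5 m/s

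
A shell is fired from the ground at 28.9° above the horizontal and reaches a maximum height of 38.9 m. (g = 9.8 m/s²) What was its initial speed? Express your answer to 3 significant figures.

57.1 m/s

At maximum height v_y = 0, so (v₀ sin θ)² = 2 g H.
v₀ sin 28.9° = √(2 × 9.8 × 38.9) = 27.61 m/s.
v₀ = 27.61 / sin 28.9° = 27.61 / 0.4833 = 57.1 m/s.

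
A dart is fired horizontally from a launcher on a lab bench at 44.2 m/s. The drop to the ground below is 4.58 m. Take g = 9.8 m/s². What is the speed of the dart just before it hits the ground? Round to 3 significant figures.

45.2 m/s

Fall time: t = √(2 × 4.58 / 9.8) = 0.9668 s.
At impact: v_x = 44.2 m/s (unchanged), v_y = g t = 9.8 × 0.9668 = 9.475 m/s.
Speed = √(v_x² + v_y²) = √(1954 + 89.78) = 45.2 m/s.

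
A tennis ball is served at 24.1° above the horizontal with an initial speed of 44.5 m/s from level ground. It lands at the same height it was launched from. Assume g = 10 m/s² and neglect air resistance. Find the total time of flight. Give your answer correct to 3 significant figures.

Vertical component: v_y = 44.5 sin 24.1° = 18.17 m/s.
For a projectile landing at launch height, time of flight is t = 2 v_y / g = 2 × 18.17 / 10 = 3.63 s.

3.63 s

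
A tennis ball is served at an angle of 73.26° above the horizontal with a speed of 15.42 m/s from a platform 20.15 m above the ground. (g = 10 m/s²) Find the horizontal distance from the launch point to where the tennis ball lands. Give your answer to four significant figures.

17.63 m

Components: v_x = 15.42 cos 73.26° = 4.4414 m/s, v_y = 15.42 sin 73.26° = 14.767 m/s.
Vertical: 0 = 20.15 + 14.767 t − ½(10) t² ⇒ 5.000 t² − 14.767 t − 20.15 = 0.
t = [14.767 + √(218.06 + 403.00)] / 10.00 = 3.9688 s.
Horizontal: R = v_x · t = 4.4414 × 3.9688 = 17.63 m.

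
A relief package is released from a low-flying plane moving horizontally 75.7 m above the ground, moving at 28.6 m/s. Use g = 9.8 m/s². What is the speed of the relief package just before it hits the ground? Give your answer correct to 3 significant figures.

Fall time: t = √(2 × 75.7 / 9.8) = 3.931 s.
At impact: v_x = 28.6 m/s (unchanged), v_y = g t = 9.8 × 3.931 = 38.52 m/s.
Speed = √(v_x² + v_y²) = √(818.0 + 1484) = 48.0 m/s.

48.0 m/s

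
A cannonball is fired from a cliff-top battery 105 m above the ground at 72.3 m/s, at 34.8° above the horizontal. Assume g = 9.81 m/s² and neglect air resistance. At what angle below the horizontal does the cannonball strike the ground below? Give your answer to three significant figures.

45.9°

v_x = 72.3 cos 34.8° = 59.37 m/s.
At impact |v_y| = √(v_y0² + 2 g h) = √(41.26² + 2×9.81×105) = 61.34 m/s.
Angle below horizontal = arctan(|v_y| / v_x) = arctan(61.34 / 59.37) = 45.9°.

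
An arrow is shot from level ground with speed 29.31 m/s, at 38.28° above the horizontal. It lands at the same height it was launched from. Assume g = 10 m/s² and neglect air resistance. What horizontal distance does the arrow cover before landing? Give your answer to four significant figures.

For level ground, R = v₀² sin(2θ) / g.
sin(2 × 38.28°) = sin 76.560° = 0.9726.
R = (29.31)² × 0.9726 / 10 = 83.55 m.

83.55 m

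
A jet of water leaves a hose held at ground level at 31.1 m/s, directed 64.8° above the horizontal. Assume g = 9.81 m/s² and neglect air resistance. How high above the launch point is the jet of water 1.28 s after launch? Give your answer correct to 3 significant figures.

v_y0 = 31.1 sin 64.8° = 28.14 m/s.
y(t) = v_y0 t − ½ g t² = 28.14×1.28 − 4.905×1.28² = 28.0 m.

28.0 m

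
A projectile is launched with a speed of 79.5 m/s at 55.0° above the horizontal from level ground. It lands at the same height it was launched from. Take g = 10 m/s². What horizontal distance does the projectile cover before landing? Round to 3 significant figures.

594 m

For level ground, R = v₀² sin(2θ) / g.
sin(2 × 55.0°) = sin 110.0° = 0.9397.
R = (79.5)² × 0.9397 / 10 = 594 m.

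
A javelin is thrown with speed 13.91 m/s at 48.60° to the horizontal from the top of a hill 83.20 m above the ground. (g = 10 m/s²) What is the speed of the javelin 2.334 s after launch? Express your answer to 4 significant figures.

v_x = 13.91 cos 48.60° = 9.1988 m/s (constant).
v_y(t) = 13.91 sin 48.60° − g t = 10.434 − 10 × 2.334 = -12.906 m/s.
Speed = √(v_x² + v_y²) = √(84.618 + 166.56) = 15.85 m/s.

15.85 m/s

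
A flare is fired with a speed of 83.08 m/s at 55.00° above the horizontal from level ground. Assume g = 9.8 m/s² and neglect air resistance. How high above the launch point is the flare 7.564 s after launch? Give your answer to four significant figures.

v_y0 = 83.08 sin 55.00° = 68.055 m/s.
y(t) = v_y0 t − ½ g t² = 68.055×7.564 − 4.900×7.564² = 234.4 m.

234.4 m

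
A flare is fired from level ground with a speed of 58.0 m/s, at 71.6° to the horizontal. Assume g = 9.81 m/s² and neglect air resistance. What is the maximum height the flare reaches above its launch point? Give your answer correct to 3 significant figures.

154 m

Vertical component of launch velocity: v_y = 58.0 sin 71.6° = 55.03 m/s.
At the highest point the vertical velocity is zero, so v_y² = 2 g h_max.
h_max = (55.03)² / (2 × 9.81) = 3028 / 19.62 = 154 m.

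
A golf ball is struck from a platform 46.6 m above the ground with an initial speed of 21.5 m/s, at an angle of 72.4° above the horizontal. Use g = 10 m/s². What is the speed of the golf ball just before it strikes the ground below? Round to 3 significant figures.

37.3 m/s

v_x = 21.5 cos 72.4° = 6.501 m/s is unchanged throughout.
For the vertical component, v_y² = v_y0² + 2 g h = (20.49)² + 2×10×46.6 = 1352, so |v_y| = 36.77 m/s.
Impact speed = √(v_x² + v_y²) = √(42.26 + 1352) = 37.3 m/s.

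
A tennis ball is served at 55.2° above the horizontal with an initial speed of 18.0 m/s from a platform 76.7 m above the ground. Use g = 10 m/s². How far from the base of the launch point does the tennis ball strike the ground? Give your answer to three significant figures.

58.2 m

Components: v_x = 18.0 cos 55.2° = 10.27 m/s, v_y = 18.0 sin 55.2° = 14.78 m/s.
Vertical: 0 = 76.7 + 14.78 t − ½(10) t² ⇒ 5.000 t² − 14.78 t − 76.7 = 0.
t = [14.78 + √(218.4 + 1534)] / 10.00 = 5.664 s.
Horizontal: R = v_x · t = 10.27 × 5.664 = 58.2 m.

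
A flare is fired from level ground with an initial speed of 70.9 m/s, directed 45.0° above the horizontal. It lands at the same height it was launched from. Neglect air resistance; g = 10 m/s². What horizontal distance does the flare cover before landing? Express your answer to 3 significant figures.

Components: v_x = 70.9 cos 45.0° = 50.13 m/s, v_y = 70.9 sin 45.0° = 50.13 m/s.
Time of flight (same landing height): t = 2 v_y / g = 2 × 50.13 / 10 = 10.03 s.
Range: R = v_x · t = 50.13 × 10.03 = 503 m.

503 m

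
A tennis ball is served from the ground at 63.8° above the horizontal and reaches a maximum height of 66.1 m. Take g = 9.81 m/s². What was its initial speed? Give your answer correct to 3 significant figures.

40.1 m/s

At maximum height v_y = 0, so (v₀ sin θ)² = 2 g H.
v₀ sin 63.8° = √(2 × 9.81 × 66.1) = 36.01 m/s.
v₀ = 36.01 / sin 63.8° = 36.01 / 0.8973 = 40.1 m/s.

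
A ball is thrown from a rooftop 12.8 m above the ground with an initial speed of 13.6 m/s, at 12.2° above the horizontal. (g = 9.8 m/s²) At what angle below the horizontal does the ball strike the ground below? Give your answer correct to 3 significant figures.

v_x = 13.6 cos 12.2° = 13.29 m/s.
At impact |v_y| = √(v_y0² + 2 g h) = √(2.874² + 2×9.8×12.8) = 16.10 m/s.
Angle below horizontal = arctan(|v_y| / v_x) = arctan(16.10 / 13.29) = 50.5°.

50.5°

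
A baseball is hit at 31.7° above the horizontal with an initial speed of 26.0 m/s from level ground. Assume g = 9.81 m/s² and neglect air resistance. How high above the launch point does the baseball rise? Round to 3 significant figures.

Vertical component of launch velocity: v_y = 26.0 sin 31.7° = 13.66 m/s.
At the highest point the vertical velocity is zero, so v_y² = 2 g h_max.
h_max = (13.66)² / (2 × 9.81) = 186.6 / 19.62 = 9.51 m.

9.51 m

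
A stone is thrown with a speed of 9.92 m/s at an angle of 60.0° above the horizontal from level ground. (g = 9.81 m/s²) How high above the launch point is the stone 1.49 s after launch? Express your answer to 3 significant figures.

1.91 m

v_y0 = 9.92 sin 60.0° = 8.591 m/s.
y(t) = v_y0 t − ½ g t² = 8.591×1.49 − 4.905×1.49² = 1.91 m.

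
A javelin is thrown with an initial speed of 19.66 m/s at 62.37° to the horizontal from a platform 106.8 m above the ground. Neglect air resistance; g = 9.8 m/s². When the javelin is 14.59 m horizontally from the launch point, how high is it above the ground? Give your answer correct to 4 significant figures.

122.1 m

v_x = 19.66 cos 62.37° = 9.1175 m/s, v_y0 = 19.66 sin 62.37° = 17.418 m/s.
Time to reach x = 14.59 m: t = x / v_x = 14.59 / 9.1175 = 1.6002 s.
y = 106.8 + v_y0 t − ½ g t² = 106.8 + 17.418×1.6002 − 4.900×1.6002² = 122.1 m.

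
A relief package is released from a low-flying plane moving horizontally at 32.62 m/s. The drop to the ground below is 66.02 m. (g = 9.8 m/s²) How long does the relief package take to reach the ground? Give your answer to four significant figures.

3.671 s

The horizontal speed doesn't affect the fall. With v_y0 = 0, h = ½ g t².
t = √(2 × 66.02 / 9.8) = √13.473 = 3.671 s.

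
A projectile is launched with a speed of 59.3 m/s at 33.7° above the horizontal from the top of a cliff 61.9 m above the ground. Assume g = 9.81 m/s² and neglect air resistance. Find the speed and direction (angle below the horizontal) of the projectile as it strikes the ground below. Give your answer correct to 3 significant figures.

v_x = 59.3 cos 33.7° = 49.33 m/s (constant).
|v_y| at impact = √((32.90)² + 2×9.81×61.9) = 47.93 m/s.
Speed = √(49.33² + 47.93²) = 68.8 m/s; angle = arctan(47.93/49.33) = 44.2° below horizontal.

68.8 m/s at 44.2° below the horizontal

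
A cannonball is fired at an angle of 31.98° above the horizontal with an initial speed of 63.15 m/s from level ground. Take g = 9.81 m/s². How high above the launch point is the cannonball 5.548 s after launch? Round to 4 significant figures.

v_y0 = 63.15 sin 31.98° = 33.446 m/s.
y(t) = v_y0 t − ½ g t² = 33.446×5.548 − 4.905×5.548² = 34.58 m.

34.58 m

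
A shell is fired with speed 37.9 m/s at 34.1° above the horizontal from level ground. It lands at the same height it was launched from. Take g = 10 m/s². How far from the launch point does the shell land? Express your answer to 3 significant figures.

133 m

Components: v_x = 37.9 cos 34.1° = 31.38 m/s, v_y = 37.9 sin 34.1° = 21.25 m/s.
Time of flight (same landing height): t = 2 v_y / g = 2 × 21.25 / 10 = 4.250 s.
Range: R = v_x · t = 31.38 × 4.250 = 133 m.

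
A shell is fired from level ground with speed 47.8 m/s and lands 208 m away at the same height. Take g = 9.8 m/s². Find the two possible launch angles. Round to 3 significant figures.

Level-ground range: R = v₀² sin(2θ)/g ⇒ sin 2θ = R g / v₀² = 208×9.8/47.8² = 0.8921.
2θ = arcsin(0.8921) = 63.14° or 180° − 63.14° = 116.86°.
So θ = 31.6° or θ = 58.4°.

31.6° and 58.4°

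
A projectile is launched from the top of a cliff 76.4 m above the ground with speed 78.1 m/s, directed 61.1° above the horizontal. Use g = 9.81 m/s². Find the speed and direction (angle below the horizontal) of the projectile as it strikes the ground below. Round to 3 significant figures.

87.2 m/s at 64.3° below the horizontal

v_x = 78.1 cos 61.1° = 37.74 m/s (constant).
|v_y| at impact = √((68.37)² + 2×9.81×76.4) = 78.57 m/s.
Speed = √(37.74² + 78.57²) = 87.2 m/s; angle = arctan(78.57/37.74) = 64.3° below horizontal.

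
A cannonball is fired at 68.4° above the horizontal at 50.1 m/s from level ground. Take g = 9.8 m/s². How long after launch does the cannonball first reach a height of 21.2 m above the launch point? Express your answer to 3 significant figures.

0.479 s

v_y0 = 50.1 sin 68.4° = 46.58 m/s.
Set y = v_y0 t − ½ g t² = 21.2: 4.900 t² − 46.58 t + 21.2 = 0.
t = [46.58 ± √(2170 − 415.5)] / 9.8 = (46.58 ± 41.89) / 9.8, giving t = 0.479 s or t = 9.03 s.
The cannonball is on the way up at the first time, so t = 0.479 s.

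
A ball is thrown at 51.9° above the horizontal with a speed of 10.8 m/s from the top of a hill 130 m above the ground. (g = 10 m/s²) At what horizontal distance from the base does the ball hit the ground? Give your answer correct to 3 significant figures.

Components: v_x = 10.8 cos 51.9° = 6.664 m/s, v_y = 10.8 sin 51.9° = 8.499 m/s.
Vertical: 0 = 130 + 8.499 t − ½(10) t² ⇒ 5.000 t² − 8.499 t − 130 = 0.
t = [8.499 + √(72.23 + 2600)] / 10.00 = 6.019 s.
Horizontal: R = v_x · t = 6.664 × 6.019 = 40.1 m.

40.1 m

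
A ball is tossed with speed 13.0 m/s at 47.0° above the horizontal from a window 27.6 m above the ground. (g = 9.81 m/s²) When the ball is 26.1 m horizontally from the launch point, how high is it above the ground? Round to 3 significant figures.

13.1 m

v_x = 13.0 cos 47.0° = 8.866 m/s, v_y0 = 13.0 sin 47.0° = 9.508 m/s.
Time to reach x = 26.1 m: t = x / v_x = 26.1 / 8.866 = 2.944 s.
y = 27.6 + v_y0 t − ½ g t² = 27.6 + 9.508×2.944 − 4.905×2.944² = 13.1 m.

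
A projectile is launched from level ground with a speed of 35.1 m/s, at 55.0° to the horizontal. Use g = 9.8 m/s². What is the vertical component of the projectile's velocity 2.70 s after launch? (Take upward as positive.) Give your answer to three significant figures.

Initial vertical component: v_y0 = 35.1 sin 55.0° = 28.75 m/s.
v_y(t) = v_y0 − g t = 28.75 − 9.8 × 2.70 = 2.29 m/s.

2.29 m/s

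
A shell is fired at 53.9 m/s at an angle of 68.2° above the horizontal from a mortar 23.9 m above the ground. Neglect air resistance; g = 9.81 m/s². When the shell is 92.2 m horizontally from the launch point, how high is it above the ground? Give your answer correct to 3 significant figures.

v_x = 53.9 cos 68.2° = 20.02 m/s, v_y0 = 53.9 sin 68.2° = 50.05 m/s.
Time to reach x = 92.2 m: t = x / v_x = 92.2 / 20.02 = 4.605 s.
y = 23.9 + v_y0 t − ½ g t² = 23.9 + 50.05×4.605 − 4.905×4.605² = 150 m.

150 m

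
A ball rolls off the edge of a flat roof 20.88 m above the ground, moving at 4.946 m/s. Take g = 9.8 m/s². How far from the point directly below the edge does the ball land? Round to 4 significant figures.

Initial vertical velocity is zero, so the fall time comes from h = ½ g t²: t = √(2 × 20.88 / 9.8) = 2.0643 s.
Horizontal motion is uniform at 4.946 m/s, so x = 4.946 × 2.0643 = 10.21 m.

10.21 m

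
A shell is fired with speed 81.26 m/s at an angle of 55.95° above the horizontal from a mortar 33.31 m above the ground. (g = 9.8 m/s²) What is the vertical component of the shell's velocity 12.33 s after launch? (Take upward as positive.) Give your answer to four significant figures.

-53.51 m/s

Initial vertical component: v_y0 = 81.26 sin 55.95° = 67.328 m/s.
v_y(t) = v_y0 − g t = 67.328 − 9.8 × 12.33 = -53.51 m/s.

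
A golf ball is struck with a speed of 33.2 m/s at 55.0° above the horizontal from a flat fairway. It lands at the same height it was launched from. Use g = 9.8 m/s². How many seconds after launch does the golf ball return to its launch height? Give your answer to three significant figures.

Vertical component: v_y = 33.2 sin 55.0° = 27.20 m/s.
For a projectile landing at launch height, time of flight is t = 2 v_y / g = 2 × 27.20 / 9.8 = 5.55 s.

5.55 s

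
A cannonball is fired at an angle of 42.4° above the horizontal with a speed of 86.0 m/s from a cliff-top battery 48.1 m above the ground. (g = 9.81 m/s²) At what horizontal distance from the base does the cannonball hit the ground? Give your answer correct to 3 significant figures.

Components: v_x = 86.0 cos 42.4° = 63.51 m/s, v_y = 86.0 sin 42.4° = 57.99 m/s.
Vertical: 0 = 48.1 + 57.99 t − ½(9.81) t² ⇒ 4.905 t² − 57.99 t − 48.1 = 0.
t = [57.99 + √(3363 + 943.7)] / 9.810 = 12.60 s.
Horizontal: R = v_x · t = 63.51 × 12.60 = 800 m.

800 m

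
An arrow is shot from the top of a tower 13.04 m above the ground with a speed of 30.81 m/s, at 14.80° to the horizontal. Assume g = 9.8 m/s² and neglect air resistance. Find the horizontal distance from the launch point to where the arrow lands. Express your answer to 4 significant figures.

Components: v_x = 30.81 cos 14.80° = 29.788 m/s, v_y = 30.81 sin 14.80° = 7.8703 m/s.
Vertical: 0 = 13.04 + 7.8703 t − ½(9.8) t² ⇒ 4.900 t² − 7.8703 t − 13.04 = 0.
t = [7.8703 + √(61.942 + 255.58)] / 9.800 = 2.6214 s.
Horizontal: R = v_x · t = 29.788 × 2.6214 = 78.09 m.

78.09 m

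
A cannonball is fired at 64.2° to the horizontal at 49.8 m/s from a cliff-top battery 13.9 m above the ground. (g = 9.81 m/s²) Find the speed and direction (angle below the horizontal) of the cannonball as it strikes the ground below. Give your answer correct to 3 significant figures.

52.5 m/s at 65.6° below the horizontal

v_x = 49.8 cos 64.2° = 21.67 m/s (constant).
|v_y| at impact = √((44.84)² + 2×9.81×13.9) = 47.78 m/s.
Speed = √(21.67² + 47.78²) = 52.5 m/s; angle = arctan(47.78/21.67) = 65.6° below horizontal.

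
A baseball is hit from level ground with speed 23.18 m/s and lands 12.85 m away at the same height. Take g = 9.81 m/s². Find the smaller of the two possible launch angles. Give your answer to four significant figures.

6.784°

Level-ground range: R = v₀² sin(2θ)/g ⇒ sin 2θ = R g / v₀² = 12.85×9.81/23.18² = 0.2346.
2θ = arcsin(0.2346) = 13.568° or 180° − 13.568° = 166.432°.
So θ = 6.784° or θ = 83.22°.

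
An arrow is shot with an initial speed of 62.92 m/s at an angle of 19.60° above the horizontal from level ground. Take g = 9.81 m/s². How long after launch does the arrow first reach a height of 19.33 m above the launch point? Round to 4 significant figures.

1.322 s

v_y0 = 62.92 sin 19.60° = 21.107 m/s.
Set y = v_y0 t − ½ g t² = 19.33: 4.905 t² − 21.107 t + 19.33 = 0.
t = [21.107 ± √(445.51 − 379.25)] / 9.81 = (21.107 ± 8.1400) / 9.81, giving t = 1.322 s or t = 2.981 s.
The arrow is on the way up at the first time, so t = 1.322 s.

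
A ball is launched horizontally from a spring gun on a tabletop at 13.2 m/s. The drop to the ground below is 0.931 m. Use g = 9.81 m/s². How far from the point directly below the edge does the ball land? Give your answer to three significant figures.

Initial vertical velocity is zero, so the fall time comes from h = ½ g t²: t = √(2 × 0.931 / 9.81) = 0.4357 s.
Horizontal motion is uniform at 13.2 m/s, so x = 13.2 × 0.4357 = 5.75 m.

5.75 m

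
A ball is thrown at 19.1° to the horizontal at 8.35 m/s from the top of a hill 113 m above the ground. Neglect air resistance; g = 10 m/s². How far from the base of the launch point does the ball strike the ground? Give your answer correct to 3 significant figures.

39.7 m

Components: v_x = 8.35 cos 19.1° = 7.890 m/s, v_y = 8.35 sin 19.1° = 2.732 m/s.
Vertical: 0 = 113 + 2.732 t − ½(10) t² ⇒ 5.000 t² − 2.732 t − 113 = 0.
t = [2.732 + √(7.464 + 2260)] / 10.00 = 5.035 s.
Horizontal: R = v_x · t = 7.890 × 5.035 = 39.7 m.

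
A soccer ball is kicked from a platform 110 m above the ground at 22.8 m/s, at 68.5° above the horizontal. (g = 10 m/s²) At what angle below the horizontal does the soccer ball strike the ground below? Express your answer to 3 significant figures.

v_x = 22.8 cos 68.5° = 8.356 m/s.
At impact |v_y| = √(v_y0² + 2 g h) = √(21.21² + 2×10×110) = 51.48 m/s.
Angle below horizontal = arctan(|v_y| / v_x) = arctan(51.48 / 8.356) = 80.8°.

80.8°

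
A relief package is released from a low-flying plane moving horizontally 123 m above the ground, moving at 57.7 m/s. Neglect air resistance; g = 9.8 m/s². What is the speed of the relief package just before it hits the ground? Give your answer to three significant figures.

75.8 m/s

Fall time: t = √(2 × 123 / 9.8) = 5.010 s.
At impact: v_x = 57.7 m/s (unchanged), v_y = g t = 9.8 × 5.010 = 49.10 m/s.
Speed = √(v_x² + v_y²) = √(3329 + 2411) = 75.8 m/s.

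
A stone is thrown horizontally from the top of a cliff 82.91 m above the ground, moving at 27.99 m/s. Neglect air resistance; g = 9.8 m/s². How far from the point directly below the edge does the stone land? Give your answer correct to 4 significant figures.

Initial vertical velocity is zero, so the fall time comes from h = ½ g t²: t = √(2 × 82.91 / 9.8) = 4.1134 s.
Horizontal motion is uniform at 27.99 m/s, so x = 27.99 × 4.1134 = 115.1 m.

115.1 m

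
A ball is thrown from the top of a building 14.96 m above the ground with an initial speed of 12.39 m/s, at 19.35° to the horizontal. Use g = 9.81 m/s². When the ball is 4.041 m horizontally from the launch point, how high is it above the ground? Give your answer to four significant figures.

15.79 m

v_x = 12.39 cos 19.35° = 11.690 m/s, v_y0 = 12.39 sin 19.35° = 4.1053 m/s.
Time to reach x = 4.041 m: t = x / v_x = 4.041 / 11.690 = 0.34568 s.
y = 14.96 + v_y0 t − ½ g t² = 14.96 + 4.1053×0.34568 − 4.905×0.34568² = 15.79 m.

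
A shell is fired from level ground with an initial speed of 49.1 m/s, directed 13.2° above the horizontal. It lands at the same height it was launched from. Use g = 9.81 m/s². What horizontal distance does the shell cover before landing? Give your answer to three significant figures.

109 m

Components: v_x = 49.1 cos 13.2° = 47.80 m/s, v_y = 49.1 sin 13.2° = 11.21 m/s.
Time of flight (same landing height): t = 2 v_y / g = 2 × 11.21 / 9.81 = 2.285 s.
Range: R = v_x · t = 47.80 × 2.285 = 109 m.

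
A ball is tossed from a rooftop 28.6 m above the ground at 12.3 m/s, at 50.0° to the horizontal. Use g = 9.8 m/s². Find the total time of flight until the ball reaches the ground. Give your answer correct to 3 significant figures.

3.56 s

Vertical component: v_y = 12.3 sin 50.0° = 9.422 m/s.
Taking up as positive with launch at y = 28.6 m, landing at y = 0: 0 = 28.6 + 9.422 t − ½(9.8) t².
Solving 4.900 t² − 9.422 t − 28.6 = 0 gives t = [9.422 + √(9.422² + 4·4.900·28.6)] / 9.800 = 3.56 s.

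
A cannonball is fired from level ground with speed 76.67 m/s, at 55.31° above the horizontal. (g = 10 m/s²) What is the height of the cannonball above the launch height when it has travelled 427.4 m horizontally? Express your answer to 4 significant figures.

137.8 m

v_x = 76.67 cos 55.31° = 43.636 m/s, v_y0 = 76.67 sin 55.31° = 63.041 m/s.
Time to reach x = 427.4 m: t = x / v_x = 427.4 / 43.636 = 9.7947 s.
y = v_y0 t − ½ g t² = 63.041×9.7947 − 5.000×9.7947² = 137.8 m.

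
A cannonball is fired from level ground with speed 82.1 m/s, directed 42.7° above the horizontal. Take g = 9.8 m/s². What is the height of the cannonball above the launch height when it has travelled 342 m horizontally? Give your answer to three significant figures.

158 m

v_x = 82.1 cos 42.7° = 60.34 m/s, v_y0 = 82.1 sin 42.7° = 55.68 m/s.
Time to reach x = 342 m: t = x / v_x = 342 / 60.34 = 5.668 s.
y = v_y0 t − ½ g t² = 55.68×5.668 − 4.900×5.668² = 158 m.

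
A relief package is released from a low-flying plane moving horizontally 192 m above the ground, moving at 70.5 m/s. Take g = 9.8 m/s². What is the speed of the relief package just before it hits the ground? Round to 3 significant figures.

Fall time: t = √(2 × 192 / 9.8) = 6.260 s.
At impact: v_x = 70.5 m/s (unchanged), v_y = g t = 9.8 × 6.260 = 61.35 m/s.
Speed = √(v_x² + v_y²) = √(4970 + 3764) = 93.5 m/s.

93.5 m/s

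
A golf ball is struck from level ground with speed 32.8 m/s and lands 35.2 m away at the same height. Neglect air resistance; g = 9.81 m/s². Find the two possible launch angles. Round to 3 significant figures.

9.36° and 80.6°

Level-ground range: R = v₀² sin(2θ)/g ⇒ sin 2θ = R g / v₀² = 35.2×9.81/32.8² = 0.3210.
2θ = arcsin(0.3210) = 18.72° or 180° − 18.72° = 161.28°.
So θ = 9.36° or θ = 80.6°.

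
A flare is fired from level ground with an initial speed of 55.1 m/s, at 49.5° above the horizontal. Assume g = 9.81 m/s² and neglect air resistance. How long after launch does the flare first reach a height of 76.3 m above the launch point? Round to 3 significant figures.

2.63 s

v_y0 = 55.1 sin 49.5° = 41.90 m/s.
Set y = v_y0 t − ½ g t² = 76.3: 4.905 t² − 41.90 t + 76.3 = 0.
t = [41.90 ± √(1756 − 1497)] / 9.81 = (41.90 ± 16.09) / 9.81, giving t = 2.63 s or t = 5.91 s.
The flare is on the way up at the first time, so t = 2.63 s.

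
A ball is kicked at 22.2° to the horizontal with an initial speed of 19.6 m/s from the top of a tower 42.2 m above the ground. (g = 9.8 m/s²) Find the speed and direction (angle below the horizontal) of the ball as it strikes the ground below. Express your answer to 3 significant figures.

v_x = 19.6 cos 22.2° = 18.15 m/s (constant).
|v_y| at impact = √((7.406)² + 2×9.8×42.2) = 29.70 m/s.
Speed = √(18.15² + 29.70²) = 34.8 m/s; angle = arctan(29.70/18.15) = 58.6° below horizontal.

34.8 m/s at 58.6° below the horizontal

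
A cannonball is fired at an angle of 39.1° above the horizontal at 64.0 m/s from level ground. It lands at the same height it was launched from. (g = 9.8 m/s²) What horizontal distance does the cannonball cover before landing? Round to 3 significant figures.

409 m

Components: v_x = 64.0 cos 39.1° = 49.67 m/s, v_y = 64.0 sin 39.1° = 40.36 m/s.
Time of flight (same landing height): t = 2 v_y / g = 2 × 40.36 / 9.8 = 8.237 s.
Range: R = v_x · t = 49.67 × 8.237 = 409 m.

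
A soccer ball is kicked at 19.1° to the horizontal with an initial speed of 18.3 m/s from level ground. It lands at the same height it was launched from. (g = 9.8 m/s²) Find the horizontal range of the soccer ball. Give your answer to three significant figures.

21.1 m

For level ground, R = v₀² sin(2θ) / g.
sin(2 × 19.1°) = sin 38.20° = 0.6184.
R = (18.3)² × 0.6184 / 9.8 = 21.1 m.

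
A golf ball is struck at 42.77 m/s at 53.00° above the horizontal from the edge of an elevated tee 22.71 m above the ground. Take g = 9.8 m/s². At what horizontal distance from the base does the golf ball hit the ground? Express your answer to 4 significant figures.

Components: v_x = 42.77 cos 53.00° = 25.740 m/s, v_y = 42.77 sin 53.00° = 34.158 m/s.
Vertical: 0 = 22.71 + 34.158 t − ½(9.8) t² ⇒ 4.900 t² − 34.158 t − 22.71 = 0.
t = [34.158 + √(1166.8 + 445.12)] / 9.800 = 7.5823 s.
Horizontal: R = v_x · t = 25.740 × 7.5823 = 195.2 m.

195.2 m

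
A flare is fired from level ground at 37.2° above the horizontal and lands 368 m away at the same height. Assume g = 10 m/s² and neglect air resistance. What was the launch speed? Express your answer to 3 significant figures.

61.8 m/s

On level ground, R = v₀² sin(2θ) / g, so v₀ = √(R g / sin 2θ).
sin(2 × 37.2°) = 0.9632.
v₀ = √(368 × 10 / 0.9632) = √3821 = 61.8 m/s.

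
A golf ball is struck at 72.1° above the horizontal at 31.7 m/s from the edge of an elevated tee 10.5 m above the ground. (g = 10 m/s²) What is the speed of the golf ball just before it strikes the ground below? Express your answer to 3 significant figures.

v_x = 31.7 cos 72.1° = 9.743 m/s is unchanged throughout.
For the vertical component, v_y² = v_y0² + 2 g h = (30.17)² + 2×10×10.5 = 1120, so |v_y| = 33.47 m/s.
Impact speed = √(v_x² + v_y²) = √(94.93 + 1120) = 34.9 m/s.

34.9 m/s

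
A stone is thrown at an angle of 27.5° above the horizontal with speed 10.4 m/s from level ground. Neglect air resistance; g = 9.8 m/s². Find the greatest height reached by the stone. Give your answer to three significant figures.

1.18 m

Vertical component of launch velocity: v_y = 10.4 sin 27.5° = 4.802 m/s.
At the highest point the vertical velocity is zero, so v_y² = 2 g h_max.
h_max = (4.802)² / (2 × 9.8) = 23.06 / 19.60 = 1.18 m.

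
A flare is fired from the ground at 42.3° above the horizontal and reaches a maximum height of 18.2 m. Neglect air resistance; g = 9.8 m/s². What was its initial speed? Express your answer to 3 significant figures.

28.1 m/s

At maximum height v_y = 0, so (v₀ sin θ)² = 2 g H.
v₀ sin 42.3° = √(2 × 9.8 × 18.2) = 18.89 m/s.
v₀ = 18.89 / sin 42.3° = 18.89 / 0.6730 = 28.1 m/s.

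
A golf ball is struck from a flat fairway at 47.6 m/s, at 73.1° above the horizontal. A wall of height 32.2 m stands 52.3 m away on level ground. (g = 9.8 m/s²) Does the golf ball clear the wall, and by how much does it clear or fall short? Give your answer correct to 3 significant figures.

Yes — it clears the wall by 69.9 m.

v_x = 47.6 cos 73.1° = 13.84 m/s; v_y0 = 47.6 sin 73.1° = 45.54 m/s.
Time to reach the wall: t = 52.3 / 13.84 = 3.779 s.
Height at that point: y = 45.54×3.779 − 4.900×3.779² = 102.1 m.
That is 102.1 − 32.2 = 69.9 m above the top of the wall, so the golf ball clears it.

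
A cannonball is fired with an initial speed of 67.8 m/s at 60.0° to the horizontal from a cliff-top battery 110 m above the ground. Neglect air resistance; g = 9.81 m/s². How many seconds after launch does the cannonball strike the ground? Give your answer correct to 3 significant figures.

13.6 s

Vertical component: v_y = 67.8 sin 60.0° = 58.72 m/s.
Taking up as positive with launch at y = 110 m, landing at y = 0: 0 = 110 + 58.72 t − ½(9.81) t².
Solving 4.905 t² − 58.72 t − 110 = 0 gives t = [58.72 + √(58.72² + 4·4.905·110)] / 9.810 = 13.6 s.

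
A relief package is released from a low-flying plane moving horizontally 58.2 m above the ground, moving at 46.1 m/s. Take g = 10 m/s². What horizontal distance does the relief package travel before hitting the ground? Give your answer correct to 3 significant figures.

Initial vertical velocity is zero, so the fall time comes from h = ½ g t²: t = √(2 × 58.2 / 10) = 3.412 s.
Horizontal motion is uniform at 46.1 m/s, so x = 46.1 × 3.412 = 157 m.

157 m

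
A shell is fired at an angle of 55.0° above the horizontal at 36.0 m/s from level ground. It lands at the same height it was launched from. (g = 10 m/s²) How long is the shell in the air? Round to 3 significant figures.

Vertical component: v_y = 36.0 sin 55.0° = 29.49 m/s.
For a projectile landing at launch height, time of flight is t = 2 v_y / g = 2 × 29.49 / 10 = 5.90 s.

5.90 s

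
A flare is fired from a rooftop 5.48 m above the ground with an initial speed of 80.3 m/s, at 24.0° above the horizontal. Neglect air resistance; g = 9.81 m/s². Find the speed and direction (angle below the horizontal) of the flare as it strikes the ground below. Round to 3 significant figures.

v_x = 80.3 cos 24.0° = 73.36 m/s (constant).
|v_y| at impact = √((32.66)² + 2×9.81×5.48) = 34.27 m/s.
Speed = √(73.36² + 34.27²) = 81.0 m/s; angle = arctan(34.27/73.36) = 25.0° below horizontal.

81.0 m/s at 25.0° below the horizontal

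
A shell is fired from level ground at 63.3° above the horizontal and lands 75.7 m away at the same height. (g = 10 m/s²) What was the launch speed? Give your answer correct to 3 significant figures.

On level ground, R = v₀² sin(2θ) / g, so v₀ = √(R g / sin 2θ).
sin(2 × 63.3°) = 0.8028.
v₀ = √(75.7 × 10 / 0.8028) = √942.9 = 30.7 m/s.

30.7 m/s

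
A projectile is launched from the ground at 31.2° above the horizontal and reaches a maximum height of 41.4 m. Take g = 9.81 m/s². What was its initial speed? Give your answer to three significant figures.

At maximum height v_y = 0, so (v₀ sin θ)² = 2 g H.
v₀ sin 31.2° = √(2 × 9.81 × 41.4) = 28.50 m/s.
v₀ = 28.50 / sin 31.2° = 28.50 / 0.5180 = 55.0 m/s.

55.0 m/s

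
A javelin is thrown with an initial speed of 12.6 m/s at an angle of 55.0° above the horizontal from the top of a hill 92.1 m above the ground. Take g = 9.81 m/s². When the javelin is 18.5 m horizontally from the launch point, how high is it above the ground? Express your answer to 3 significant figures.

v_x = 12.6 cos 55.0° = 7.227 m/s, v_y0 = 12.6 sin 55.0° = 10.32 m/s.
Time to reach x = 18.5 m: t = x / v_x = 18.5 / 7.227 = 2.560 s.
y = 92.1 + v_y0 t − ½ g t² = 92.1 + 10.32×2.560 − 4.905×2.560² = 86.4 m.

86.4 m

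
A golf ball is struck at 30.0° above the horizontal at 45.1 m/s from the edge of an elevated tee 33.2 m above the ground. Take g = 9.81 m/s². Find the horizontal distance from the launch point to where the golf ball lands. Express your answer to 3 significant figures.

225 m

Components: v_x = 45.1 cos 30.0° = 39.06 m/s, v_y = 45.1 sin 30.0° = 22.55 m/s.
Vertical: 0 = 33.2 + 22.55 t − ½(9.81) t² ⇒ 4.905 t² − 22.55 t − 33.2 = 0.
t = [22.55 + √(508.5 + 651.4)] / 9.810 = 5.770 s.
Horizontal: R = v_x · t = 39.06 × 5.770 = 225 m.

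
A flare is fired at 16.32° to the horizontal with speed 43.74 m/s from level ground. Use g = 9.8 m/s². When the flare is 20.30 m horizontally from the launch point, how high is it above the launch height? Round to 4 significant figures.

4.798 m

v_x = 43.74 cos 16.32° = 41.978 m/s, v_y0 = 43.74 sin 16.32° = 12.291 m/s.
Time to reach x = 20.30 m: t = x / v_x = 20.30 / 41.978 = 0.48359 s.
y = v_y0 t − ½ g t² = 12.291×0.48359 − 4.900×0.48359² = 4.798 m.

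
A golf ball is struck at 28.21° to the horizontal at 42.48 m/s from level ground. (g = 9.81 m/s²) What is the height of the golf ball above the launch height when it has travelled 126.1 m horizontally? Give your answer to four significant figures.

11.98 m

v_x = 42.48 cos 28.21° = 37.434 m/s, v_y0 = 42.48 sin 28.21° = 20.080 m/s.
Time to reach x = 126.1 m: t = x / v_x = 126.1 / 37.434 = 3.3686 s.
y = v_y0 t − ½ g t² = 20.080×3.3686 − 4.905×3.3686² = 11.98 m.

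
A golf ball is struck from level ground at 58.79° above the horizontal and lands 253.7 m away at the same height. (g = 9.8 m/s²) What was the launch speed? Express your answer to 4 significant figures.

On level ground, R = v₀² sin(2θ) / g, so v₀ = √(R g / sin 2θ).
sin(2 × 58.79°) = 0.8864.
v₀ = √(253.7 × 9.8 / 0.8864) = √2804.9 = 52.96 m/s.

52.96 m/s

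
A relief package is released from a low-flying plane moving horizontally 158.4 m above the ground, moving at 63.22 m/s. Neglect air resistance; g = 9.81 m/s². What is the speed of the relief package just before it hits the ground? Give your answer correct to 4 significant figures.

84.29 m/s

Fall time: t = √(2 × 158.4 / 9.81) = 5.6827 s.
At impact: v_x = 63.22 m/s (unchanged), v_y = g t = 9.81 × 5.6827 = 55.747 m/s.
Speed = √(v_x² + v_y²) = √(3996.8 + 3107.7) = 84.29 m/s.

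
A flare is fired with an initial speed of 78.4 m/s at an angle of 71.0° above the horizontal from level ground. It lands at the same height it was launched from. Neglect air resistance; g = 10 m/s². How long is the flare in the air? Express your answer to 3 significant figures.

14.8 s

Vertical component: v_y = 78.4 sin 71.0° = 74.13 m/s.
For a projectile landing at launch height, time of flight is t = 2 v_y / g = 2 × 74.13 / 10 = 14.8 s.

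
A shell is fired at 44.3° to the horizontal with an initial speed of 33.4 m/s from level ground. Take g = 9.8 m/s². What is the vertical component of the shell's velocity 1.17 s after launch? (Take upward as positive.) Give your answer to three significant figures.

11.9 m/s

Initial vertical component: v_y0 = 33.4 sin 44.3° = 23.33 m/s.
v_y(t) = v_y0 − g t = 23.33 − 9.8 × 1.17 = 11.9 m/s.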